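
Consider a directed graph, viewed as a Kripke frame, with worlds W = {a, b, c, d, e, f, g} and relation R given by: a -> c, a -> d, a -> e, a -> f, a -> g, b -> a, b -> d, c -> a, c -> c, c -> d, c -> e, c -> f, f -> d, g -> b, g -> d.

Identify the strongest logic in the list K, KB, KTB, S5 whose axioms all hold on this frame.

K

Symmetric (axiom B): no — a R d but not d R a.
Reflexive (axiom T): no — a is not related to itself.
Euclidean (axiom 5): no — a R c and a R g, but not c R g.
So F validates K; KB would additionally require R to be symmetric. The strongest is K.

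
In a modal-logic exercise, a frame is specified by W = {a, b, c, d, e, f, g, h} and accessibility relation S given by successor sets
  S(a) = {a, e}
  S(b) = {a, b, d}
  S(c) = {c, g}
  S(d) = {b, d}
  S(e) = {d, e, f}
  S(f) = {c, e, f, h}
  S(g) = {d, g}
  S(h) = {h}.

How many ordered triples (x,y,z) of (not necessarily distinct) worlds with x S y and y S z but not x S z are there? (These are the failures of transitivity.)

11

Enumerating: (a,e,d), (a,e,f), (b,a,e), (c,g,d), (d,b,a), (e,d,b), (e,f,c), (e,f,h), (f,c,g), (f,e,d), (g,d,b).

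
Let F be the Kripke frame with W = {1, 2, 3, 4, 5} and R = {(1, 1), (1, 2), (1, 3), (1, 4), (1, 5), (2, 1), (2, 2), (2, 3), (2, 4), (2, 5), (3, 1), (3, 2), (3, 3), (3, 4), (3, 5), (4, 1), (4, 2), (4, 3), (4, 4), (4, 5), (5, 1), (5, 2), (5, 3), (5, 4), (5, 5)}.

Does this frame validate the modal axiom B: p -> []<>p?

By correspondence theory, B is valid on a frame iff R is symmetric.
Symmetric: yes — every pair in R has its reverse in R.

Yes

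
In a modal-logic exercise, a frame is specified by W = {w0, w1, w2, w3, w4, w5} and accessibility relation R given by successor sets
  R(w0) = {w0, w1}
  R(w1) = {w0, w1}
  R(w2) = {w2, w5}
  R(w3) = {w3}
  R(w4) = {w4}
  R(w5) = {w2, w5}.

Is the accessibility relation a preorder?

Yes

Reflexive: yes — every world is R-related to itself.
Transitive: yes — every two-step R-path is closed by a direct edge.
So R is a preorder.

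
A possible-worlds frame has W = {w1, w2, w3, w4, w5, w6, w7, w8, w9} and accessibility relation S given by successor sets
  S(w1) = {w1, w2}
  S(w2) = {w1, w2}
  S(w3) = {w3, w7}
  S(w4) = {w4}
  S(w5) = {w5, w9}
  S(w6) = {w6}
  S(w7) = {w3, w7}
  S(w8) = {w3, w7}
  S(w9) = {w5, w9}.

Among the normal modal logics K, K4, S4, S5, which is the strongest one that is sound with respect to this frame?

Transitive (axiom 4): yes — every two-step S-path is closed by a direct edge.
Reflexive (axiom T): no — w8 is not related to itself.
Euclidean (axiom 5): yes — any two successors of a common world are S-related.
So F validates K, K4; S4 would additionally require S to be reflexive. The strongest is K4.

K4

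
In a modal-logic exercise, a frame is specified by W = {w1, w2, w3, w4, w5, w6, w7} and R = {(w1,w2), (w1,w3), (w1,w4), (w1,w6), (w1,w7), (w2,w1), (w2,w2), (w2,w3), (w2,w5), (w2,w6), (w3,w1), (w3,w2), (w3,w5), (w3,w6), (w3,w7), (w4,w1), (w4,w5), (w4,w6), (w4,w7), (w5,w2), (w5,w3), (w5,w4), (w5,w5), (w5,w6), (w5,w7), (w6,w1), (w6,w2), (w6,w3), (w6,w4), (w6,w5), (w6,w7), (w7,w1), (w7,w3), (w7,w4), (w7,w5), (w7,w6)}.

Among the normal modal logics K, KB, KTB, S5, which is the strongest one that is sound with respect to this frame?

Symmetric (axiom B): yes — every pair in R has its reverse in R.
Reflexive (axiom T): no — w1 is not related to itself.
Euclidean (axiom 5): no — w1 R w2 and w1 R w4, but not w2 R w4.
So F validates K, KB; KTB would additionally require R to be reflexive. The strongest is KB.

KB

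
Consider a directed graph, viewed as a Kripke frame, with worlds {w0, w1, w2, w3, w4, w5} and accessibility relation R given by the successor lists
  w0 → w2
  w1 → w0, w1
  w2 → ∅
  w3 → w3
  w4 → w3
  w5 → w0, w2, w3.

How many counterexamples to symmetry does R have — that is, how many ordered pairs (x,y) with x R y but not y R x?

6

Enumerating: (w0,w2), (w1,w0), (w4,w3), (w5,w0), (w5,w2), (w5,w3).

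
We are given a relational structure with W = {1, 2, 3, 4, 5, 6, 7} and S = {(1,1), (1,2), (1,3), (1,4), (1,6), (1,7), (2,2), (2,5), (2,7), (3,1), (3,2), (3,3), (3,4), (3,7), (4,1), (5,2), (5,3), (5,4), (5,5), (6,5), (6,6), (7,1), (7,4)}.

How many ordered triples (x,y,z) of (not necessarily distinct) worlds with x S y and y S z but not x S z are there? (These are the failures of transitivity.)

24

Enumerating: (1,2,5), (1,6,5), (2,5,3), (2,5,4), (2,7,1), (2,7,4), (3,1,6), (3,2,5), (4,1,2), (4,1,3), (4,1,4), (4,1,6), … and 12 more.
Total: 24.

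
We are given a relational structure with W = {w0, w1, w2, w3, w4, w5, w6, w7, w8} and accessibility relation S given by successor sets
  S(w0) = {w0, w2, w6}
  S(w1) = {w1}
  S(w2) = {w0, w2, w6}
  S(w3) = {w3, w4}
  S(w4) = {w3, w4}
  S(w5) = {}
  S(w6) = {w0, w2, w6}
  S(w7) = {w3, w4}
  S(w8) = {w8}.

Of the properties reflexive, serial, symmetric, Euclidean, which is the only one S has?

Euclidean

Reflexive: no — w5 is not related to itself.
Serial: no — w5 has no S-successor.
Symmetric: no — w7 S w3 but not w3 S w7.
Euclidean: yes — any two successors of a common world are S-related.
Only Euclidean holds.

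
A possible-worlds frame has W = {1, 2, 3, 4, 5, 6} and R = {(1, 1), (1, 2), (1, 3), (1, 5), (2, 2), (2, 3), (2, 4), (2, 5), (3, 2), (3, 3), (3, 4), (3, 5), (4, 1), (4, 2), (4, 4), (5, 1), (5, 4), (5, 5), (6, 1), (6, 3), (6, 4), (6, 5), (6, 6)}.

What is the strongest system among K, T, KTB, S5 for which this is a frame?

Reflexive (axiom T): yes — every world is R-related to itself.
Symmetric (axiom B): no — 1 R 2 but not 2 R 1.
Euclidean (axiom 5): no — 1 R 5 and 1 R 2, but not 5 R 2.
So F validates K, T; KTB would additionally require R to be symmetric. The strongest is T.

T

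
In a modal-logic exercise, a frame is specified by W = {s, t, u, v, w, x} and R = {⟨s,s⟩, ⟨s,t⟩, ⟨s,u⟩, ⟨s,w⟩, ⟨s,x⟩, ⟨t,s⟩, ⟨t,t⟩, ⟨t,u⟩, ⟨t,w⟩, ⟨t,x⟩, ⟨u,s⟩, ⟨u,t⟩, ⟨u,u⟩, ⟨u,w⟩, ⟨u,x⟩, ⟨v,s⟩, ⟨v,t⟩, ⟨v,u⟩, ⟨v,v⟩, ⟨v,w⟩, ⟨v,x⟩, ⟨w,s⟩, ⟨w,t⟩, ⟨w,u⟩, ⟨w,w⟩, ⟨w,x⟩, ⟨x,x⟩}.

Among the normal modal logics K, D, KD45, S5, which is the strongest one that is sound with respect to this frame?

Serial (axiom D): yes — every world has a successor (e.g. s R s).
Euclidean (axiom 5): no — s R x and s R t, but not x R t.
Transitive (axiom 4): yes — every two-step R-path is closed by a direct edge.
Reflexive (axiom T): yes — every world is R-related to itself.
So F validates K, D; KD45 would additionally require R to be Euclidean. The strongest is D.

D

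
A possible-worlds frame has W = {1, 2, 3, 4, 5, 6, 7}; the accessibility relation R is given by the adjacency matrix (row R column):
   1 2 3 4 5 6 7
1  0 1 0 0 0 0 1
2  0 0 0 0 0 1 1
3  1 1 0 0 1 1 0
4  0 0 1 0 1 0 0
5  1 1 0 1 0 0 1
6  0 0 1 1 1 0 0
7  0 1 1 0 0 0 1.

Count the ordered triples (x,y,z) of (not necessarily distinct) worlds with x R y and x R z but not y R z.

Enumerating: (1,2,2), (2,6,6), (2,6,7), (2,7,6), (3,1,1), (3,1,5), (3,1,6), (3,2,1), (3,2,2), (3,2,5), (3,5,5), (3,5,6), … and 26 more.
Total: 38.

38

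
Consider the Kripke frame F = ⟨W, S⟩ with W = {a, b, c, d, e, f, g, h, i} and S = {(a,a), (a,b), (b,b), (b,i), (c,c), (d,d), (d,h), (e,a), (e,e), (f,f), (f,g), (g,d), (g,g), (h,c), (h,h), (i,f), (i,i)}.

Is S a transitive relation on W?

No

Transitive: no — a S b and b S i, but not a S i.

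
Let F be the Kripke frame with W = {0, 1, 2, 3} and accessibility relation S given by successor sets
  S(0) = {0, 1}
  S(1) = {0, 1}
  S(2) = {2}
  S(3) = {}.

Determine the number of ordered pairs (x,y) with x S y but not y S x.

S is symmetric; there are no such tuples.

0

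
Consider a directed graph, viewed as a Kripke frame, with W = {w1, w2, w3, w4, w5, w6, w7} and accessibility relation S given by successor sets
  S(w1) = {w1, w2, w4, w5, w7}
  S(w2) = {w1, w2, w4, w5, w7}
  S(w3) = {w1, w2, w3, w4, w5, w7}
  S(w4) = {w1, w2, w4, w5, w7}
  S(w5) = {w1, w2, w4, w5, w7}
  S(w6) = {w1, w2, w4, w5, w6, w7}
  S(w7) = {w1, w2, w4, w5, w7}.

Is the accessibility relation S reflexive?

Yes

Reflexive: yes — every world is S-related to itself.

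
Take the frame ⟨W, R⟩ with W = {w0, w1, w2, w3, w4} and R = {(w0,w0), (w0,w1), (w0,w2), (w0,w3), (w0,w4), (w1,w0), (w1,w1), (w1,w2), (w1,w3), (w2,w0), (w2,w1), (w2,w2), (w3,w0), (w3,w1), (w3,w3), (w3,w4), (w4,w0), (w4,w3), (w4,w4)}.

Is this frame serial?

Yes

Serial: yes — every world has a successor (e.g. w0 R w0).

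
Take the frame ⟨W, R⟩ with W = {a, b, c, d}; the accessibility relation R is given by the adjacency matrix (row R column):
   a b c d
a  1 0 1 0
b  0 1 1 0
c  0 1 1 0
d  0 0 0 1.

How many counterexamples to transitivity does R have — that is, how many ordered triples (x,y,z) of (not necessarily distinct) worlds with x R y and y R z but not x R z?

Enumerating: (a,c,b).

1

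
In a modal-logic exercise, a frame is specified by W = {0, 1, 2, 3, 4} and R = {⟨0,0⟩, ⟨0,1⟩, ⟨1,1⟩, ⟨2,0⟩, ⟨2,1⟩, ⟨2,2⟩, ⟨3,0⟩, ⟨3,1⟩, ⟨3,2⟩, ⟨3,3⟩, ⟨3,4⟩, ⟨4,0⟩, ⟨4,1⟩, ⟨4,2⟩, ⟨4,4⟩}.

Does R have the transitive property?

Yes

Transitive: yes — every two-step R-path is closed by a direct edge.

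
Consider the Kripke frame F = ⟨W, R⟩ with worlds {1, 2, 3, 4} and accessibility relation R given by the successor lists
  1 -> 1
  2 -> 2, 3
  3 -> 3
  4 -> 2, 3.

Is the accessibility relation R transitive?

Transitive: yes — every two-step R-path is closed by a direct edge.

Yes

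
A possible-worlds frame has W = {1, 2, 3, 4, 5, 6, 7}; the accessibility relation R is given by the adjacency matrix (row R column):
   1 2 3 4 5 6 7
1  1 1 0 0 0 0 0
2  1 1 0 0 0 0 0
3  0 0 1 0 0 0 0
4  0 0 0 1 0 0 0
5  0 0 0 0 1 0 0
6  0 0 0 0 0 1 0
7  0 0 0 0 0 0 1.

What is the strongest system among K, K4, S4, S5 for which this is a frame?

Transitive (axiom 4): yes — every two-step R-path is closed by a direct edge.
Reflexive (axiom T): yes — every world is R-related to itself.
Euclidean (axiom 5): yes — any two successors of a common world are R-related.
So F validates K, K4, S4, S5. The strongest is S5.

S5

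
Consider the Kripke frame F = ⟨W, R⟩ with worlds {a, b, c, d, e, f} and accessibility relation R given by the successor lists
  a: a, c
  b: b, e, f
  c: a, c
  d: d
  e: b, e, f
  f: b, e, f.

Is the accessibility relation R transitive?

Transitive: yes — every two-step R-path is closed by a direct edge.

Yes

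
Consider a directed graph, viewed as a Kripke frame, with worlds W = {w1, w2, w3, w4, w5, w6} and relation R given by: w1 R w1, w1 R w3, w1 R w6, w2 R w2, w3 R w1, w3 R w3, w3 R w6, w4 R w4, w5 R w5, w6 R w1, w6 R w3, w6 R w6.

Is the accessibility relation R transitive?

Transitive: yes — every two-step R-path is closed by a direct edge.

Yes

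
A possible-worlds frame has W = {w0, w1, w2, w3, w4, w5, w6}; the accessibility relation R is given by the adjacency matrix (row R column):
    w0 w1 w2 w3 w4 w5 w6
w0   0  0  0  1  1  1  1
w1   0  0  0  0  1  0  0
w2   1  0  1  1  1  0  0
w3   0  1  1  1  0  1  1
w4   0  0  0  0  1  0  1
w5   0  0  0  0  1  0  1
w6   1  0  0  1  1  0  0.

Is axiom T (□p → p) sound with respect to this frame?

Axiom T corresponds to the accessibility relation being reflexive.
Reflexive: no — w0 is not related to itself.

No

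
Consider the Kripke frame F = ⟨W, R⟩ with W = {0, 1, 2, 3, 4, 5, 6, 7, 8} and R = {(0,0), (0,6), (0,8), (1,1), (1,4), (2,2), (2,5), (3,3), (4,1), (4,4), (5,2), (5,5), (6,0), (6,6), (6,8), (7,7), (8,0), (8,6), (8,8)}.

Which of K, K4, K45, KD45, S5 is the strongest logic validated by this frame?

Transitive (axiom 4): yes — every two-step R-path is closed by a direct edge.
Euclidean (axiom 5): yes — any two successors of a common world are R-related.
Serial (axiom D): yes — every world has a successor (e.g. 0 R 0).
Reflexive (axiom T): yes — every world is R-related to itself.
So F validates K, K4, K45, KD45, S5. The strongest is S5.

S5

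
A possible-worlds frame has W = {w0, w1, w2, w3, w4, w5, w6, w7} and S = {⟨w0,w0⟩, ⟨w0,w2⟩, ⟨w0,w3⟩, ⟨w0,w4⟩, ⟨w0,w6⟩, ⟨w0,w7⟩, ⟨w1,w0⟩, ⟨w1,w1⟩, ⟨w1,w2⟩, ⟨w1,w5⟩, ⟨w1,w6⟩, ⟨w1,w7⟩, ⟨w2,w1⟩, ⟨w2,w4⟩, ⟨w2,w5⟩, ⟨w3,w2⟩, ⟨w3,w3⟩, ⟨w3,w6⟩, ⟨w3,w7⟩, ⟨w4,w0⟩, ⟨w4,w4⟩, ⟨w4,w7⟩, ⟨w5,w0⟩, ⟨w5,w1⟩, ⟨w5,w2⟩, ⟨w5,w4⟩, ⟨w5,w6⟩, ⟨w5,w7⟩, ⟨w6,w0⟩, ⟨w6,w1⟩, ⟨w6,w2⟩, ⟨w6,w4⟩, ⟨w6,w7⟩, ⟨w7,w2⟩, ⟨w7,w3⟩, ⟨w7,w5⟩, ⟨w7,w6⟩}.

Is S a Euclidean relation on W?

No

Euclidean: no — w0 S w2 and w0 S w3, but not w2 S w3.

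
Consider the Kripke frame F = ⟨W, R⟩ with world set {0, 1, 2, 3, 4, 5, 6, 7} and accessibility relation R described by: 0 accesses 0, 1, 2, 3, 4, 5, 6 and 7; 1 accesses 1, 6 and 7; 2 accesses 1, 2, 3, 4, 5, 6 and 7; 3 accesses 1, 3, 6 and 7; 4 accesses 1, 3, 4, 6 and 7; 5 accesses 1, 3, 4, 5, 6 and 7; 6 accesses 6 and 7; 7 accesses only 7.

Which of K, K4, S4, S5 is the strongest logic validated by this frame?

S4

Transitive (axiom 4): yes — every two-step R-path is closed by a direct edge.
Reflexive (axiom T): yes — every world is R-related to itself.
Euclidean (axiom 5): no — 0 R 1 and 0 R 2, but not 1 R 2.
So F validates K, K4, S4; S5 would additionally require R to be Euclidean. The strongest is S4.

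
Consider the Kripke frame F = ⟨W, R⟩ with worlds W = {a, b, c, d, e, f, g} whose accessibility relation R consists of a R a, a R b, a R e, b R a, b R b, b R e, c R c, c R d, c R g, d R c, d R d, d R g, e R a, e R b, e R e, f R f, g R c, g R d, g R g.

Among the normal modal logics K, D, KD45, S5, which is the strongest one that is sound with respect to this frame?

S5

Serial (axiom D): yes — every world has a successor (e.g. a R a).
Euclidean (axiom 5): yes — any two successors of a common world are R-related.
Transitive (axiom 4): yes — every two-step R-path is closed by a direct edge.
Reflexive (axiom T): yes — every world is R-related to itself.
So F validates K, D, KD45, S5. The strongest is S5.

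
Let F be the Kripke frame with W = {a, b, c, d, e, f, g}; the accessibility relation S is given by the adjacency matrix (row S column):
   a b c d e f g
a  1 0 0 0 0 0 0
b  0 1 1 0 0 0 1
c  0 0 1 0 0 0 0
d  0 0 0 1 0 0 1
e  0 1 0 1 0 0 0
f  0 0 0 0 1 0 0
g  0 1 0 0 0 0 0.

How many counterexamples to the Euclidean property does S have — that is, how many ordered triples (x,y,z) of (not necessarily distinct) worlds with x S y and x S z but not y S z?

Enumerating: (b,c,b), (b,c,g), (b,g,c), (b,g,g), (d,g,d), (d,g,g), (e,b,d), (e,d,b), (f,e,e).

9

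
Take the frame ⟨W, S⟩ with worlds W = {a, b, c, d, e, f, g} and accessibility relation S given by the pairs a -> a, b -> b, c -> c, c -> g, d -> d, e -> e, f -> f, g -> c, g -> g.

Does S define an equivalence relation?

Reflexive: yes — every world is S-related to itself.
Symmetric: yes — every pair in S has its reverse in S.
Transitive: yes — every two-step S-path is closed by a direct edge.
So S is an equivalence relation.

Yes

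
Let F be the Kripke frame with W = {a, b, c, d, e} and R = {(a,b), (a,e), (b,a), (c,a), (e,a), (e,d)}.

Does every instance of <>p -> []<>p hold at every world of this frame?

No

The schema 5 characterises exactly the Euclidean frames.
Euclidean: no — a R b and a R e, but not b R e.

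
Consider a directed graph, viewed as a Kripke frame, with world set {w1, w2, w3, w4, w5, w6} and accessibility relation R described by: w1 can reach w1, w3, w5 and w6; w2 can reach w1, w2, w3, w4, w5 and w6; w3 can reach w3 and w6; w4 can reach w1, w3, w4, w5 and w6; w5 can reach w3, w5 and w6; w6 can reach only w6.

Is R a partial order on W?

Reflexive: yes — every world is R-related to itself.
Transitive: yes — every two-step R-path is closed by a direct edge.
Antisymmetric: yes — no distinct pair is related both ways.
So R is a partial order.

Yes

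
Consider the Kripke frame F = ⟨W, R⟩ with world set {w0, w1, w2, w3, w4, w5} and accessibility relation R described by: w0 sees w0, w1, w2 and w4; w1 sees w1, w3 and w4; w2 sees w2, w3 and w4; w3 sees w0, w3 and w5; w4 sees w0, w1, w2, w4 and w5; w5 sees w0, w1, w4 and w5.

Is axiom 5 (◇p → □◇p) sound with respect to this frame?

No

The schema 5 characterises exactly the Euclidean frames.
Euclidean: no — w0 R w1 and w0 R w2, but not w1 R w2.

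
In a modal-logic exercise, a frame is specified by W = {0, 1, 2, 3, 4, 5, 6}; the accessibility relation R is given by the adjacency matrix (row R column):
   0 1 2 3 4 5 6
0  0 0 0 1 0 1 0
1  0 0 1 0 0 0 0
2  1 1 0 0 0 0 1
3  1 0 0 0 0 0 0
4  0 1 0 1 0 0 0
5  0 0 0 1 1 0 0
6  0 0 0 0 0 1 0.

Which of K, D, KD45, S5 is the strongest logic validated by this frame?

Serial (axiom D): yes — every world has a successor (e.g. 0 R 3).
Euclidean (axiom 5): no — 0 R 3 and 0 R 5, but not 3 R 5.
Transitive (axiom 4): no — 0 R 5 and 5 R 4, but not 0 R 4.
Reflexive (axiom T): no — 0 is not related to itself.
So F validates K, D; KD45 would additionally require R to be Euclidean and transitive. The strongest is D.

D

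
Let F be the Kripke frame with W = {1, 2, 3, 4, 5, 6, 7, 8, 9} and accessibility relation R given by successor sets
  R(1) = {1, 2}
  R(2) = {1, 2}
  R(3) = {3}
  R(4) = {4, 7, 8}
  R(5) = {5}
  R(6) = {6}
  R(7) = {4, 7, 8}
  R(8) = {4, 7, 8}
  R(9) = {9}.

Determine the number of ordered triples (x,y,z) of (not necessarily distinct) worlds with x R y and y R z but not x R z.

R is transitive; there are no such tuples.

0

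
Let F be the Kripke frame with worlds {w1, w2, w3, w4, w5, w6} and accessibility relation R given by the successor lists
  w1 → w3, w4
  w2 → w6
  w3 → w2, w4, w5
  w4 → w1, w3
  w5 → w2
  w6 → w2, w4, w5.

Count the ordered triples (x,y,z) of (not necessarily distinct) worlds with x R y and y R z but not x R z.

Enumerating: (w1,w3,w2), (w1,w3,w5), (w1,w4,w1), (w2,w6,w2), (w2,w6,w4), (w2,w6,w5), (w3,w2,w6), (w3,w4,w1), (w3,w4,w3), (w4,w1,w4), (w4,w3,w2), (w4,w3,w4), (w4,w3,w5), (w5,w2,w6), (w6,w2,w6), (w6,w4,w1), (w6,w4,w3).

17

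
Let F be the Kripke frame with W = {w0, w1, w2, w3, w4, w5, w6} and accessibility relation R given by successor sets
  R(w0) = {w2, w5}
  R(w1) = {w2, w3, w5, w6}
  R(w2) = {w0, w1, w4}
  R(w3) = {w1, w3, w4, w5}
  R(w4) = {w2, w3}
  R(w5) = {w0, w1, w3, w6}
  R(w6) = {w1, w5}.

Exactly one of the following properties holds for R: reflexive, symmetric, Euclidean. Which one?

symmetric

Reflexive: no — w0 is not related to itself.
Symmetric: yes — every pair in R has its reverse in R.
Euclidean: no — w0 R w2 and w0 R w5, but not w2 R w5.
Only symmetric holds.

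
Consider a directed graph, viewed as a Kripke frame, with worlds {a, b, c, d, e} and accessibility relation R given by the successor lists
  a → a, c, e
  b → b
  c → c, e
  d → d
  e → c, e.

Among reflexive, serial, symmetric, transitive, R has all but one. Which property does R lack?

symmetric

Reflexive: yes — every world is R-related to itself.
Serial: yes — every world has a successor (e.g. a R a).
Symmetric: no — a R c but not c R a.
Transitive: yes — every two-step R-path is closed by a direct edge.
Only symmetric fails.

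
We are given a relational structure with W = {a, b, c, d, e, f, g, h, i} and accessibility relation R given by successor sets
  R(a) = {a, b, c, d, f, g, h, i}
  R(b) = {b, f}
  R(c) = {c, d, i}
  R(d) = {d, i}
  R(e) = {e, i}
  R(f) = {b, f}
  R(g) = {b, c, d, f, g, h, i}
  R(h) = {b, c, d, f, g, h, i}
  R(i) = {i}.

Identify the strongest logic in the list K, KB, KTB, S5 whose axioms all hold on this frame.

K

Symmetric (axiom B): no — a R b but not b R a.
Reflexive (axiom T): yes — every world is R-related to itself.
Euclidean (axiom 5): no — a R b and a R c, but not b R c.
So F validates K; KB would additionally require R to be symmetric. The strongest is K.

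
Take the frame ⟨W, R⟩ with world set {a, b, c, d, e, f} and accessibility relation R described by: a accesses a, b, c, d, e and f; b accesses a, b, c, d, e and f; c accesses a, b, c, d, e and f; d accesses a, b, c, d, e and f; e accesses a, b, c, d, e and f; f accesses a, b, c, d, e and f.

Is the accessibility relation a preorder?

Reflexive: yes — every world is R-related to itself.
Transitive: yes — every two-step R-path is closed by a direct edge.
So R is a preorder.

Yes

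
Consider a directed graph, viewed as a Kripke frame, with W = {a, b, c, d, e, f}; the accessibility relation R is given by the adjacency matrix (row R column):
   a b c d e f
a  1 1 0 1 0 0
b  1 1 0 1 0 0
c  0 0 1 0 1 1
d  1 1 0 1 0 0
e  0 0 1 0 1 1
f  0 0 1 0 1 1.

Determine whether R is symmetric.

Yes

Symmetric: yes — every pair in R has its reverse in R.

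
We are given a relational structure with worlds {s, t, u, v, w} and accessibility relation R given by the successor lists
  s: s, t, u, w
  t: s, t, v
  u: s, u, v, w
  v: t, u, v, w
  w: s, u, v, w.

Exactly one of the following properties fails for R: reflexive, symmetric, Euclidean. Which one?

Reflexive: yes — every world is R-related to itself.
Symmetric: yes — every pair in R has its reverse in R.
Euclidean: no — s R t and s R u, but not t R u.
Only Euclidean fails.

Euclidean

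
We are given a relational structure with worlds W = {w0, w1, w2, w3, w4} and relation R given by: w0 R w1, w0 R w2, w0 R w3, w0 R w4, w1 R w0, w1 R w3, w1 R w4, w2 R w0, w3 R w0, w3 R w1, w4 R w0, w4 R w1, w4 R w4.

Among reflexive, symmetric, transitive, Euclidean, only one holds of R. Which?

Reflexive: no — w0 is not related to itself.
Symmetric: yes — every pair in R has its reverse in R.
Transitive: no — w1 R w0 and w0 R w2, but not w1 R w2.
Euclidean: no — w0 R w1 and w0 R w2, but not w1 R w2.
Only symmetric holds.

symmetric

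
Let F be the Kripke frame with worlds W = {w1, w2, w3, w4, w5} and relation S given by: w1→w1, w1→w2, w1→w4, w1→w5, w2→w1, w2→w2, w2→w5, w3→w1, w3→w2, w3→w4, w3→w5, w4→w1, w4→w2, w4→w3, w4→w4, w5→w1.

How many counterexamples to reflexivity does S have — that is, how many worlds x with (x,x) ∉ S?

Enumerating: w3, w5.

2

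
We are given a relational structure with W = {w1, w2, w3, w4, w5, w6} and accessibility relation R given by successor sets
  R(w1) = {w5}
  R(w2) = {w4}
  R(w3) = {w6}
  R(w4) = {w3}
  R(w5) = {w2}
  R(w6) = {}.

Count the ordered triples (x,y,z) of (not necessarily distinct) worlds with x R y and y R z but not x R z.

4

Enumerating: (w1,w5,w2), (w2,w4,w3), (w4,w3,w6), (w5,w2,w4).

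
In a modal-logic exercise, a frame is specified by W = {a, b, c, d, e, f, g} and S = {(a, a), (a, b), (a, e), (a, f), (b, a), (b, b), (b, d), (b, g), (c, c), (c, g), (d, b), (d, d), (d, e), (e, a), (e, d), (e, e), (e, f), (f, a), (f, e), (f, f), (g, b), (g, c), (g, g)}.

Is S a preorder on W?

No

Reflexive: yes — every world is S-related to itself.
Transitive: no — a S b and b S d, but not a S d.
So S is not a preorder.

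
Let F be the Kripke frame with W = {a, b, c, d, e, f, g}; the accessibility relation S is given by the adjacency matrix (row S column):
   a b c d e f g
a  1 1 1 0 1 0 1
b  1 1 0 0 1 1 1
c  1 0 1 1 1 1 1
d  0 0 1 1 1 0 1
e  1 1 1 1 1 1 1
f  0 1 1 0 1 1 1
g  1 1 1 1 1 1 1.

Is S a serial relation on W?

Serial: yes — every world has a successor (e.g. a S a).

Yes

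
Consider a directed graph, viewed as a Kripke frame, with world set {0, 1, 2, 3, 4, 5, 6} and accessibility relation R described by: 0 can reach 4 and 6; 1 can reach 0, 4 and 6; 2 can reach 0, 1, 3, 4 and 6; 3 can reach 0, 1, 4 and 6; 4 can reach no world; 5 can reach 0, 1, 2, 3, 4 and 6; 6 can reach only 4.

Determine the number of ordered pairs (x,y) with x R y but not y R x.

21

Enumerating: (0,4), (0,6), (1,0), (1,4), (1,6), (2,0), (2,1), (2,3), (2,4), (2,6), (3,0), (3,1), … and 9 more.
Total: 21.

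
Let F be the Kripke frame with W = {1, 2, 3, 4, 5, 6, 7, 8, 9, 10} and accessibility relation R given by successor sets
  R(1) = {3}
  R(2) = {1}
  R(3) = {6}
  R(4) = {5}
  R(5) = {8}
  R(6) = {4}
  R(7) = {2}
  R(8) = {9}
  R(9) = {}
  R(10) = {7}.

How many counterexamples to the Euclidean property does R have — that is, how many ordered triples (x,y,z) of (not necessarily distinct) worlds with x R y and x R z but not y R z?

9

Enumerating: (1,3,3), (10,7,7), (2,1,1), (3,6,6), (4,5,5), (5,8,8), (6,4,4), (7,2,2), (8,9,9).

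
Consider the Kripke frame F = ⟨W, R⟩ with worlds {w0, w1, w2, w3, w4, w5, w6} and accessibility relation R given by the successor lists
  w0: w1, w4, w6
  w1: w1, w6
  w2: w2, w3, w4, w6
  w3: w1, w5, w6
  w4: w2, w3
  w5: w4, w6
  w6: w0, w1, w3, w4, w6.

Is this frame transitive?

No

Transitive: no — w0 R w4 and w4 R w2, but not w0 R w2.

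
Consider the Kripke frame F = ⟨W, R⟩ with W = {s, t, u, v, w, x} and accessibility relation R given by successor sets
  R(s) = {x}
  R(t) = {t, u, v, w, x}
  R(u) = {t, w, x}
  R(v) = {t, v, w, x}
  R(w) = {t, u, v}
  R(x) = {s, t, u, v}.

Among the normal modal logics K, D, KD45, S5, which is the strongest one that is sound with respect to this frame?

D

Serial (axiom D): yes — every world has a successor (e.g. s R x).
Euclidean (axiom 5): no — t R u and t R v, but not u R v.
Transitive (axiom 4): no — s R x and x R t, but not s R t.
Reflexive (axiom T): no — s is not related to itself.
So F validates K, D; KD45 would additionally require R to be Euclidean and transitive. The strongest is D.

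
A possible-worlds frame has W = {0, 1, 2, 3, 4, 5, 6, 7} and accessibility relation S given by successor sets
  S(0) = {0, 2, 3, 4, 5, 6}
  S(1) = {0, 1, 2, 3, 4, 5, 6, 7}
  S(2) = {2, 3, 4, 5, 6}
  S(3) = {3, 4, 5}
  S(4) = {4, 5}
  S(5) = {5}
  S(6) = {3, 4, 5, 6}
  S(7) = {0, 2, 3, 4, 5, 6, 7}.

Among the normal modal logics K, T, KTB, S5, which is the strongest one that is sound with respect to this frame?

Reflexive (axiom T): yes — every world is S-related to itself.
Symmetric (axiom B): no — 0 S 2 but not 2 S 0.
Euclidean (axiom 5): no — 0 S 3 and 0 S 2, but not 3 S 2.
So F validates K, T; KTB would additionally require S to be symmetric. The strongest is T.

T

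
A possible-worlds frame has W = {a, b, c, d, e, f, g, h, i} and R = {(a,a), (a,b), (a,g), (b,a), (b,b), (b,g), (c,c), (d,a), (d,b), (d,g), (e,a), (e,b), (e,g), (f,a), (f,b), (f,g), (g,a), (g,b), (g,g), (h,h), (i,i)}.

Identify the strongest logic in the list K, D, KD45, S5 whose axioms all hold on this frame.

KD45

Serial (axiom D): yes — every world has a successor (e.g. a R a).
Euclidean (axiom 5): yes — any two successors of a common world are R-related.
Transitive (axiom 4): yes — every two-step R-path is closed by a direct edge.
Reflexive (axiom T): no — d is not related to itself.
So F validates K, D, KD45; S5 would additionally require R to be reflexive. The strongest is KD45.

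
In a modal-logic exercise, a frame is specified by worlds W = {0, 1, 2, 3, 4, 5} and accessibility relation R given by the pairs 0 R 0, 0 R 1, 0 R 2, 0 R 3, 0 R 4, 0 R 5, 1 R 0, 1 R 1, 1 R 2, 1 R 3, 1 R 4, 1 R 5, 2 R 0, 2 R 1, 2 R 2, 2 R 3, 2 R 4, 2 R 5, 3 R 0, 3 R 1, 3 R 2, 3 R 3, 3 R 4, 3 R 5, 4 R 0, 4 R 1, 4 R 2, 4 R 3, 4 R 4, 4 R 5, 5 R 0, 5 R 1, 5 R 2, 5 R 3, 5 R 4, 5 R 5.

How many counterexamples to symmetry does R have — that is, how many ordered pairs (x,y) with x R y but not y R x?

0

R is symmetric; there are no such tuples.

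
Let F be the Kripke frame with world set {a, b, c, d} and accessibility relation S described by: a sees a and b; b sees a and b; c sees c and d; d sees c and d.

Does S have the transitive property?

Yes

Transitive: yes — every two-step S-path is closed by a direct edge.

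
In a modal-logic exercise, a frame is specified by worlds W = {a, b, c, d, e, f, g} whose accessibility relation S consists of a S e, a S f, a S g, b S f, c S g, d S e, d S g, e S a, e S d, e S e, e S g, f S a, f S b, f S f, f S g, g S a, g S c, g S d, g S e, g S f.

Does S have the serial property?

Serial: yes — every world has a successor (e.g. a S e).

Yes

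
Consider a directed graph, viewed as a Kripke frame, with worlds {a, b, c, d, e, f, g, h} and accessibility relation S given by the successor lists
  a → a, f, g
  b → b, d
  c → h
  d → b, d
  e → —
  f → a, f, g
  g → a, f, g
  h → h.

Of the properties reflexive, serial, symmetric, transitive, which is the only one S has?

transitive

Reflexive: no — c is not related to itself.
Serial: no — e has no S-successor.
Symmetric: no — c S h but not h S c.
Transitive: yes — every two-step S-path is closed by a direct edge.
Only transitive holds.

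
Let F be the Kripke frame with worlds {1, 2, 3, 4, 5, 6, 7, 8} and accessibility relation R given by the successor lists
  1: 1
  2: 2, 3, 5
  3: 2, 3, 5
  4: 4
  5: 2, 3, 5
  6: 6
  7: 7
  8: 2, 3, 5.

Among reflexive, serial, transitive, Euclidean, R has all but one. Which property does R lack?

Reflexive: no — 8 is not related to itself.
Serial: yes — every world has a successor (e.g. 1 R 1).
Transitive: yes — every two-step R-path is closed by a direct edge.
Euclidean: yes — any two successors of a common world are R-related.
Only reflexive fails.

reflexive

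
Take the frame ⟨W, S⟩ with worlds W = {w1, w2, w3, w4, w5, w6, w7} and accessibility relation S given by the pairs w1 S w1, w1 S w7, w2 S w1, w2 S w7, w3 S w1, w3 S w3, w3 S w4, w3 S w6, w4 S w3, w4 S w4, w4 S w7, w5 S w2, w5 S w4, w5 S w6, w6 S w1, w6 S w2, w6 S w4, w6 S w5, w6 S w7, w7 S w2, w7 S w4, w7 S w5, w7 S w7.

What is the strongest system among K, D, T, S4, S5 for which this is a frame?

Serial (axiom D): yes — every world has a successor (e.g. w1 S w1).
Reflexive (axiom T): no — w2 is not related to itself.
Transitive (axiom 4): no — w1 S w7 and w7 S w2, but not w1 S w2.
Euclidean (axiom 5): no — w2 S w7 and w2 S w1, but not w7 S w1.
So F validates K, D; T would additionally require S to be reflexive. The strongest is D.

D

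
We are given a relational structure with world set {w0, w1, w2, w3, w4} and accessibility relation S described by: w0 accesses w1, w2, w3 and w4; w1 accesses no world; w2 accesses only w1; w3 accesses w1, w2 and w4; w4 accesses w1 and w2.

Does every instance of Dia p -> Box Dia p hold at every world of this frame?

The schema 5 characterises exactly the Euclidean frames.
Euclidean: no — w0 S w1 and w0 S w2, but not w1 S w2.

No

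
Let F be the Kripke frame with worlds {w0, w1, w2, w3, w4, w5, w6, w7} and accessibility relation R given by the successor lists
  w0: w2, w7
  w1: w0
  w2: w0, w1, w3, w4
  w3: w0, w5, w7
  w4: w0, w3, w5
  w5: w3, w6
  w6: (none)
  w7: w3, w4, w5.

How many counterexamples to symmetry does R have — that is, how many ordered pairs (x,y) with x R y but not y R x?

12

Enumerating: (w0,w7), (w1,w0), (w2,w1), (w2,w3), (w2,w4), (w3,w0), (w4,w0), (w4,w3), (w4,w5), (w5,w6), (w7,w4), (w7,w5).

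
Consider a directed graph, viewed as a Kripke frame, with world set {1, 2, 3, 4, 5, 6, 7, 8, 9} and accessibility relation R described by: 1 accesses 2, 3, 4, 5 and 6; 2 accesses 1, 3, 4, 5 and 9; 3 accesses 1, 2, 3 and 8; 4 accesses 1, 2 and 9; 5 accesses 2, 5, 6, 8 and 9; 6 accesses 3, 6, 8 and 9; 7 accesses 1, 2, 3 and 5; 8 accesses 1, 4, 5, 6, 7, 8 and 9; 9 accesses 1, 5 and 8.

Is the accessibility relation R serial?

Yes

Serial: yes — every world has a successor (e.g. 1 R 2).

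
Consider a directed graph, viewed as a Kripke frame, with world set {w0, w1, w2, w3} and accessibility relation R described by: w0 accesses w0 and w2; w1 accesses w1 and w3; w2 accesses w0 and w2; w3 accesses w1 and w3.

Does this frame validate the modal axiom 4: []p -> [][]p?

The schema 4 characterises exactly the transitive frames.
Transitive: yes — every two-step R-path is closed by a direct edge.

Yes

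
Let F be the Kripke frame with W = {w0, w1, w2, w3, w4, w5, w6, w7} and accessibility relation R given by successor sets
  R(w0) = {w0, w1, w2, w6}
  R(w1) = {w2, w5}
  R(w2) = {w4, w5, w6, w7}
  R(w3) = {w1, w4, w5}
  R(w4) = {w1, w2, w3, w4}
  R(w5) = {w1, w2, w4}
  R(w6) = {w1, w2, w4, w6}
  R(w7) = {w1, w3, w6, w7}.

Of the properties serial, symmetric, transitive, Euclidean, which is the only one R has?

serial

Serial: yes — every world has a successor (e.g. w0 R w0).
Symmetric: no — w0 R w1 but not w1 R w0.
Transitive: no — w0 R w1 and w1 R w5, but not w0 R w5.
Euclidean: no — w0 R w1 and w0 R w6, but not w1 R w6.
Only serial holds.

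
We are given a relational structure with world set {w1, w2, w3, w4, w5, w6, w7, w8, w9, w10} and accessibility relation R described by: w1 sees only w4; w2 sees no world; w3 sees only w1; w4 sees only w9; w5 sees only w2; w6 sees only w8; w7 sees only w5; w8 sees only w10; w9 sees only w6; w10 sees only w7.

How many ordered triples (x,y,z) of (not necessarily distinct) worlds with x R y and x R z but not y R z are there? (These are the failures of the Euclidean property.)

9

Enumerating: (w1,w4,w4), (w10,w7,w7), (w3,w1,w1), (w4,w9,w9), (w5,w2,w2), (w6,w8,w8), (w7,w5,w5), (w8,w10,w10), (w9,w6,w6).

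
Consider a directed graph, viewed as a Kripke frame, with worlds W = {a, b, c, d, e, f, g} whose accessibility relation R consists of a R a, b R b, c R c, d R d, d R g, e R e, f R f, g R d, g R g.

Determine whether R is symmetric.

Yes

Symmetric: yes — every pair in R has its reverse in R.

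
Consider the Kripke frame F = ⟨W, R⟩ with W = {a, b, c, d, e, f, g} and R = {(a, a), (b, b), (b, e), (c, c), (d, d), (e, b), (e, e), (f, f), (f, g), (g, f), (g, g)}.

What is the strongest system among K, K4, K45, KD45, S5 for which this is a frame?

Transitive (axiom 4): yes — every two-step R-path is closed by a direct edge.
Euclidean (axiom 5): yes — any two successors of a common world are R-related.
Serial (axiom D): yes — every world has a successor (e.g. a R a).
Reflexive (axiom T): yes — every world is R-related to itself.
So F validates K, K4, K45, KD45, S5. The strongest is S5.

S5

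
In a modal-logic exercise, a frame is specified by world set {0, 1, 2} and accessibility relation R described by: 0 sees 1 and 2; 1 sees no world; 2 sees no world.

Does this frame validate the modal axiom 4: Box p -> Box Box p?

The schema 4 characterises exactly the transitive frames.
Transitive: yes — every two-step R-path is closed by a direct edge.

Yes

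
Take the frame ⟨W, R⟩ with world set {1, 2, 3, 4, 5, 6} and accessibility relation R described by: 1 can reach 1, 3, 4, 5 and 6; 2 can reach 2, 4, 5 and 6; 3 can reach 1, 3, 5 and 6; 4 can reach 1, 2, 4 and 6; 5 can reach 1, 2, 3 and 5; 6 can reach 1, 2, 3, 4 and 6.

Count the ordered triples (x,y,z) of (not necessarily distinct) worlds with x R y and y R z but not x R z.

Enumerating: (1,4,2), (1,5,2), (1,6,2), (2,4,1), (2,5,1), (2,5,3), (2,6,1), (2,6,3), (3,1,4), (3,5,2), (3,6,2), (3,6,4), … and 12 more.
Total: 24.

24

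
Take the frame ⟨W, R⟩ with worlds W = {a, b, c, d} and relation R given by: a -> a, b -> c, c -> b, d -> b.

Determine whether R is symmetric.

Symmetric: no — d R b but not b R d.

No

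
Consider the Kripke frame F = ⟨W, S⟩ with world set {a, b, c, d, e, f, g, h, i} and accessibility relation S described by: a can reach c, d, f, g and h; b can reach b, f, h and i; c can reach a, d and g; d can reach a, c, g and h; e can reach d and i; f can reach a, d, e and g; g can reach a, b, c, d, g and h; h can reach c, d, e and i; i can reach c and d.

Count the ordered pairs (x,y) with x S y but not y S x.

16

Enumerating: (a,h), (b,f), (b,h), (b,i), (e,d), (e,i), (f,d), (f,e), (f,g), (g,b), (g,h), (h,c), (h,e), (h,i), (i,c), (i,d).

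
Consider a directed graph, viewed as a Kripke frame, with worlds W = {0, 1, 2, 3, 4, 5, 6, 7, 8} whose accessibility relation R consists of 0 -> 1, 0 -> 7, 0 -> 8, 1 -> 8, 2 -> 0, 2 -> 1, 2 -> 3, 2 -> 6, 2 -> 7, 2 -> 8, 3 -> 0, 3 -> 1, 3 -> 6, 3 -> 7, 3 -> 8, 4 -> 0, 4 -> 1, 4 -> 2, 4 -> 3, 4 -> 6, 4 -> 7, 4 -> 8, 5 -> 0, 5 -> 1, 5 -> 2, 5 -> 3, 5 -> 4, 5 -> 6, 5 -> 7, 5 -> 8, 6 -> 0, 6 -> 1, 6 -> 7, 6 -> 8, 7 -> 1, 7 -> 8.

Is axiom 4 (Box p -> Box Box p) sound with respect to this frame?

The schema 4 characterises exactly the transitive frames.
Transitive: yes — every two-step R-path is closed by a direct edge.

Yes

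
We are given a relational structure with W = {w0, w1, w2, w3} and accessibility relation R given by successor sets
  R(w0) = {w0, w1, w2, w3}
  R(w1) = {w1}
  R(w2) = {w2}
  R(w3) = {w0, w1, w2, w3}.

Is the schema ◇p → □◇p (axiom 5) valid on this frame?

The schema 5 characterises exactly the Euclidean frames.
Euclidean: no — w0 R w1 and w0 R w2, but not w1 R w2.

No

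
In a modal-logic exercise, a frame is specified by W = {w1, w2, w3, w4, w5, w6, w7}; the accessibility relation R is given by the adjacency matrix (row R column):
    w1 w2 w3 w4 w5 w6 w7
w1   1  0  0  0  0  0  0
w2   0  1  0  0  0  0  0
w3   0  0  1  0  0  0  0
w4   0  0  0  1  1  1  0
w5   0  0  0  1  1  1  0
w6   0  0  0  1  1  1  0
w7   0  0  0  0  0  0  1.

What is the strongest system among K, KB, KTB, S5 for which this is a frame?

S5

Symmetric (axiom B): yes — every pair in R has its reverse in R.
Reflexive (axiom T): yes — every world is R-related to itself.
Euclidean (axiom 5): yes — any two successors of a common world are R-related.
So F validates K, KB, KTB, S5. The strongest is S5.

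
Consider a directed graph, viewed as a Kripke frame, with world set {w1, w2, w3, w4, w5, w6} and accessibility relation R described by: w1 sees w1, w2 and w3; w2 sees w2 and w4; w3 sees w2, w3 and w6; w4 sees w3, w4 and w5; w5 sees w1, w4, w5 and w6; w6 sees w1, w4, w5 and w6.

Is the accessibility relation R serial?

Yes

Serial: yes — every world has a successor (e.g. w1 R w1).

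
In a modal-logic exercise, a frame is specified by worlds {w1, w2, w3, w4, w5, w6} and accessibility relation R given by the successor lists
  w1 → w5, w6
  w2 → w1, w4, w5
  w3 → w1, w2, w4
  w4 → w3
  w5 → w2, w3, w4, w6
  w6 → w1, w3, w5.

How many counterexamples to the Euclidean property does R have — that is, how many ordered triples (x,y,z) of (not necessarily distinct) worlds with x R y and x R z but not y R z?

34

Enumerating: (w1,w5,w5), (w1,w6,w6), (w2,w1,w1), (w2,w1,w4), (w2,w4,w1), (w2,w4,w4), (w2,w4,w5), (w2,w5,w1), (w2,w5,w5), (w3,w1,w1), (w3,w1,w2), (w3,w1,w4), … and 22 more.
Total: 34.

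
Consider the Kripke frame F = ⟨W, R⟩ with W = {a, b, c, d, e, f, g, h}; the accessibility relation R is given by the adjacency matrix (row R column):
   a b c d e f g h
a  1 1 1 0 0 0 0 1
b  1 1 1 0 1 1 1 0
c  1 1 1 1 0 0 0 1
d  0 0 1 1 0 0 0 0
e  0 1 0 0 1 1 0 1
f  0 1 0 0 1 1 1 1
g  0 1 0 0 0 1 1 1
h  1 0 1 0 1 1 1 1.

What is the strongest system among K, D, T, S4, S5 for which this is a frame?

T

Serial (axiom D): yes — every world has a successor (e.g. a R a).
Reflexive (axiom T): yes — every world is R-related to itself.
Transitive (axiom 4): no — a R b and b R e, but not a R e.
Euclidean (axiom 5): no — a R b and a R h, but not b R h.
So F validates K, D, T; S4 would additionally require R to be transitive. The strongest is T.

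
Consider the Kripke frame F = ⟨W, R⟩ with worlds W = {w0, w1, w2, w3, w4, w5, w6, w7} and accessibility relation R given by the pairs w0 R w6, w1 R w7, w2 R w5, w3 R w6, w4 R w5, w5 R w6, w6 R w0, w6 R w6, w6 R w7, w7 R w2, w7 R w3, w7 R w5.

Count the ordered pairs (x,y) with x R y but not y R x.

Enumerating: (w1,w7), (w2,w5), (w3,w6), (w4,w5), (w5,w6), (w6,w7), (w7,w2), (w7,w3), (w7,w5).

9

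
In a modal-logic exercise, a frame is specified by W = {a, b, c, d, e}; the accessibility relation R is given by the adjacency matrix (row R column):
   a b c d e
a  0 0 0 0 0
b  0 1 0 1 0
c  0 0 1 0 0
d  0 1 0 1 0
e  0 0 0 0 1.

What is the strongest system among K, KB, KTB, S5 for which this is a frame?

KB

Symmetric (axiom B): yes — every pair in R has its reverse in R.
Reflexive (axiom T): no — a is not related to itself.
Euclidean (axiom 5): yes — any two successors of a common world are R-related.
So F validates K, KB; KTB would additionally require R to be reflexive. The strongest is KB.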